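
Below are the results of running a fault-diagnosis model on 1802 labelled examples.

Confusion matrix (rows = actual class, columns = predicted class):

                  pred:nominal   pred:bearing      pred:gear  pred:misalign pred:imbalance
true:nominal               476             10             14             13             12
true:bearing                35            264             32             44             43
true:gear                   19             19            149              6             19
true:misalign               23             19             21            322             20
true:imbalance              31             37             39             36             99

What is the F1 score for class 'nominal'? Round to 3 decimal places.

0.858

One-vs-rest for 'nominal': TP = diagonal; FP = other classes predicted 'nominal'; FN = 'nominal' predicted as other.
F1 score = 2·TP/(2·TP+FP+FN).
nominal: TP=476, FP=35+19+23+31=108, FN=10+14+13+12=49 → 952/1109 = 0.8584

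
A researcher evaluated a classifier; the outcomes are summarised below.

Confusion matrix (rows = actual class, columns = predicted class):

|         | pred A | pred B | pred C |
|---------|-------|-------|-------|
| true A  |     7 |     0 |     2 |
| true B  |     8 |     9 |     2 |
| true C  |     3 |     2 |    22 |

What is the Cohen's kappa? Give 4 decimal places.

0.5210

Observed agreement pₒ = trace/N = 38/55 = 0.69091
Expected agreement pₑ = Σ (rowᵢ·colᵢ)/N² = (9·18 + 19·11 + 27·26)/55² = 0.35471
κ = (pₒ − pₑ)/(1 − pₑ) = (0.69091 − 0.35471)/(1 − 0.35471) = 0.5210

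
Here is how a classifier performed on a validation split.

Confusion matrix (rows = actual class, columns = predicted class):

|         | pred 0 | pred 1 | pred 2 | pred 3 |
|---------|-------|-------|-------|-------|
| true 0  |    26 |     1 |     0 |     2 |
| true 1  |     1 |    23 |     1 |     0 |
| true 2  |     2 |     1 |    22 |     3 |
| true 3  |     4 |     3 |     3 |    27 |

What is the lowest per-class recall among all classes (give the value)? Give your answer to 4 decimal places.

Per-class recall (TP/(TP+FN)):
  0: TP=26, FN=1+0+2=3 → 26/29 = 0.89655
  1: TP=23, FN=1+1+0=2 → 23/25 = 0.92000
  2: TP=22, FN=2+1+3=6 → 22/28 = 0.78571
  3: TP=27, FN=4+3+3=10 → 27/37 = 0.72973
Lowest is class '3' with recall = 0.7297.

0.7297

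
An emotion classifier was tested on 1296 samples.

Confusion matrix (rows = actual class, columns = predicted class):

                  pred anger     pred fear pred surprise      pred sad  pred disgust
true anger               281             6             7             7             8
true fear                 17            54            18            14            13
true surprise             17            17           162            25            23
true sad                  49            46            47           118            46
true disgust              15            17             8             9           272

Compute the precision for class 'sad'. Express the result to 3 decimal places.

0.682

Take TP from the diagonal, FP from the rest of the 'sad' prediction marginal, FN from the rest of the 'sad' actual marginal.
precision = TP/(TP+FP).
sad: TP=118, FP=7+14+25+9=55 → 118/173 = 0.6821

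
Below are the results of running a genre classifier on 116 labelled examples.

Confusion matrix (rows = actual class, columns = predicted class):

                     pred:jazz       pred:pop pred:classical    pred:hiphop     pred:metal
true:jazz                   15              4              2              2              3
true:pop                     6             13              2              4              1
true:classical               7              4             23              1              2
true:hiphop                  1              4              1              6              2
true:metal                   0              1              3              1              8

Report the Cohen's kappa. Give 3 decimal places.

0.435

Observed agreement pₒ = trace/N = 65/116 = 0.5603
Expected agreement pₑ = Σ (rowᵢ·colᵢ)/N² = (26·29 + 26·26 + 37·31 + 14·14 + 13·16)/116² = 0.2215
κ = (pₒ − pₑ)/(1 − pₑ) = (0.5603 − 0.2215)/(1 − 0.2215) = 0.435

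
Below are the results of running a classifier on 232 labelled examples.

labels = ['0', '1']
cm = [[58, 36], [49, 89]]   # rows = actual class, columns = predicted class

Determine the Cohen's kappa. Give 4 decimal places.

Observed agreement pₒ = trace/N = 147/232 = 0.63362
Expected agreement pₑ = Σ (rowᵢ·colᵢ)/N² = (94·107 + 138·125)/232² = 0.50736
κ = (pₒ − pₑ)/(1 − pₑ) = (0.63362 − 0.50736)/(1 − 0.50736) = 0.2563

0.2563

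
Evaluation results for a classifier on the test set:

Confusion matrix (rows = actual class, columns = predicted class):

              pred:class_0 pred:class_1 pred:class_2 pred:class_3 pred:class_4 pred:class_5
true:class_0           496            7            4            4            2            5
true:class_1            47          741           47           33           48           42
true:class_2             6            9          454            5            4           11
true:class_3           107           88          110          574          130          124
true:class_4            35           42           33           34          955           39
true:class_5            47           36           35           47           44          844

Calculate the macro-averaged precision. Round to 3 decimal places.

Per-class precision (TP/(TP+FP)):
  class_0: TP=496, FP=47+6+107+35+47=242 → 496/738 = 0.6721
  class_1: TP=741, FP=7+9+88+42+36=182 → 741/923 = 0.8028
  class_2: TP=454, FP=4+47+110+33+35=229 → 454/683 = 0.6647
  class_3: TP=574, FP=4+33+5+34+47=123 → 574/697 = 0.8235
  class_4: TP=955, FP=2+48+4+130+44=228 → 955/1183 = 0.8073
  class_5: TP=844, FP=5+42+11+124+39=221 → 844/1065 = 0.7925
Macro-precision = mean = (0.6721 + 0.8028 + 0.6647 + 0.8235 + 0.8073 + 0.7925) / 6 = 0.760

0.760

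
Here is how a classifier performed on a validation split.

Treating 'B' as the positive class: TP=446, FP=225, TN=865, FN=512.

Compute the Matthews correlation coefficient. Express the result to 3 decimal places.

0.275

MCC = (TP·TN − FP·FN) / √((TP+FP)(TP+FN)(TN+FP)(TN+FN))
Numerator = 446·865 − 225·512 = 270590
Denominator = √(671·958·1090·1377) = √964824820740 = 982254.9673
MCC = 270590 / 982254.9673 = 0.275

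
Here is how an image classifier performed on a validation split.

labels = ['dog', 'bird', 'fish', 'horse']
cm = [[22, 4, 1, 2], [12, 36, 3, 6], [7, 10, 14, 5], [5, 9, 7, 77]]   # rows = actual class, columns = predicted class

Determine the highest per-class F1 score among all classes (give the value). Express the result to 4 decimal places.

Per-class F1 score (2·TP/(2·TP+FP+FN)):
  dog: TP=22, FP=12+7+5=24, FN=4+1+2=7 → 44/75 = 0.58667
  bird: TP=36, FP=4+10+9=23, FN=12+3+6=21 → 72/116 = 0.62069
  fish: TP=14, FP=1+3+7=11, FN=7+10+5=22 → 28/61 = 0.45902
  horse: TP=77, FP=2+6+5=13, FN=5+9+7=21 → 154/188 = 0.81915
Highest is class 'horse' with F1 score = 0.8191.

0.8191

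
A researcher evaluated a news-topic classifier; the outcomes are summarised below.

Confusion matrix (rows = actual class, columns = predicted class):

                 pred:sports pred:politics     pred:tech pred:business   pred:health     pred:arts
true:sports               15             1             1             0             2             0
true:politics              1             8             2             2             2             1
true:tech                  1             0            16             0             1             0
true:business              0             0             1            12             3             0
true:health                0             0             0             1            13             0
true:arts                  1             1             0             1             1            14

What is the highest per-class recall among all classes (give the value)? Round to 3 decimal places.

0.929

Per-class recall (TP/(TP+FN)):
  sports: TP=15, FN=1+1+0+2+0=4 → 15/19 = 0.7895
  politics: TP=8, FN=1+2+2+2+1=8 → 8/16 = 0.5000
  tech: TP=16, FN=1+0+0+1+0=2 → 16/18 = 0.8889
  business: TP=12, FN=0+0+1+3+0=4 → 12/16 = 0.7500
  health: TP=13, FN=0+0+0+1+0=1 → 13/14 = 0.9286
  arts: TP=14, FN=1+1+0+1+1=4 → 14/18 = 0.7778
Highest is class 'health' with recall = 0.929.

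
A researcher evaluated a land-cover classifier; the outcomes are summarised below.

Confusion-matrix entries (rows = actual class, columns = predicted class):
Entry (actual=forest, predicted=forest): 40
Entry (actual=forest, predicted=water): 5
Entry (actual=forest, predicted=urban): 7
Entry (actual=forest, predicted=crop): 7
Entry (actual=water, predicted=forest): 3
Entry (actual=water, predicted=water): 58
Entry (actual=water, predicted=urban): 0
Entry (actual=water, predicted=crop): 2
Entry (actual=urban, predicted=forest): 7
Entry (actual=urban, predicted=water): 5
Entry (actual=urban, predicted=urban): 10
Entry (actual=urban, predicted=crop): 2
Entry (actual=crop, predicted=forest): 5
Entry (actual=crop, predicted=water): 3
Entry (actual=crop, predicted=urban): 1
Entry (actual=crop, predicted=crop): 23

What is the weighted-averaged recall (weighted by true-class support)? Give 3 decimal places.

Per-class recall (TP/(TP+FN)):
  forest: TP=40, FN=5+7+7=19 → 40/59 = 0.6780
  water: TP=58, FN=3+0+2=5 → 58/63 = 0.9206
  urban: TP=10, FN=7+5+2=14 → 10/24 = 0.4167
  crop: TP=23, FN=5+3+1=9 → 23/32 = 0.7188
Weighted-recall = Σ (supportᵢ/N)·recallᵢ with N=178: (59/178)·0.6780 + (63/178)·0.9206 + (24/178)·0.4167 + (32/178)·0.7188 = 0.736

0.736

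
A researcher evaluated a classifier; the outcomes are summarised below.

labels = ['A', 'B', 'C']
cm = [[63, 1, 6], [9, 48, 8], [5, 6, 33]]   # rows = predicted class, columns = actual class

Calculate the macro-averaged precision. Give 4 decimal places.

0.7962

Per-class precision (TP/(TP+FP)):
  A: TP=63, FP=1+6=7 → 63/70 = 0.90000
  B: TP=48, FP=9+8=17 → 48/65 = 0.73846
  C: TP=33, FP=5+6=11 → 33/44 = 0.75000
Macro-precision = mean = (0.90000 + 0.73846 + 0.75000) / 3 = 0.7962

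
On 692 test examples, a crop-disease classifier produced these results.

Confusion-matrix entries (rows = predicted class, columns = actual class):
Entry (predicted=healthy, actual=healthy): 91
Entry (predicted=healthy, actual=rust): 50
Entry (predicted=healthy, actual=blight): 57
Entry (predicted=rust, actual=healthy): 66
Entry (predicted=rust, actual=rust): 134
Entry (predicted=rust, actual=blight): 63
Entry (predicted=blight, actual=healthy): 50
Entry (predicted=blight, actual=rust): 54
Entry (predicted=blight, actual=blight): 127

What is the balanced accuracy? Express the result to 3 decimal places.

Balanced accuracy = mean of per-class recall.
  healthy: recall = 91/207 = 0.4396
  rust: recall = 134/238 = 0.5630
  blight: recall = 127/247 = 0.5142
Mean = (0.4396 + 0.5630 + 0.5142) / 3 = 0.506

0.506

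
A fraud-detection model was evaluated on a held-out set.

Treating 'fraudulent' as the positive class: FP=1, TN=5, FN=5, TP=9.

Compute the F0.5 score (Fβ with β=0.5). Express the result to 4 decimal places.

0.8333

Fβ = (1+β²)·TP / ((1+β²)·TP + β²·FN + FP), with β²=1/4
= 1.25·9 / (1.25·9 + 0.25·5 + 1) = 0.8333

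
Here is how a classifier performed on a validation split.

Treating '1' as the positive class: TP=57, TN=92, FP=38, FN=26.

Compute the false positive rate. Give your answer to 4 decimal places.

0.2923

FPR = FP/(FP+TN) = 38/(38+92) = 0.2923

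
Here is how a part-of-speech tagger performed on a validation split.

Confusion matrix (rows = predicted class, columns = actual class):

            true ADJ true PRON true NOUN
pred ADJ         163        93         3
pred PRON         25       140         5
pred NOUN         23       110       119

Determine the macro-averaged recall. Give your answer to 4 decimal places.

0.7059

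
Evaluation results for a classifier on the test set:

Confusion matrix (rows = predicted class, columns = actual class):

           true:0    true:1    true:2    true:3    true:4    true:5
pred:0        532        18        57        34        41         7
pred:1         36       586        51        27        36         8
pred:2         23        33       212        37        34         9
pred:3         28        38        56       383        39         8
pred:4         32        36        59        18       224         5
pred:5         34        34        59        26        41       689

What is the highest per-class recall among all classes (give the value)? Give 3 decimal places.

Per-class recall (TP/(TP+FN)):
  0: TP=532, FN=36+23+28+32+34=153 → 532/685 = 0.7766
  1: TP=586, FN=18+33+38+36+34=159 → 586/745 = 0.7866
  2: TP=212, FN=57+51+56+59+59=282 → 212/494 = 0.4291
  3: TP=383, FN=34+27+37+18+26=142 → 383/525 = 0.7295
  4: TP=224, FN=41+36+34+39+41=191 → 224/415 = 0.5398
  5: TP=689, FN=7+8+9+8+5=37 → 689/726 = 0.9490
Highest is class '5' with recall = 0.949.

0.949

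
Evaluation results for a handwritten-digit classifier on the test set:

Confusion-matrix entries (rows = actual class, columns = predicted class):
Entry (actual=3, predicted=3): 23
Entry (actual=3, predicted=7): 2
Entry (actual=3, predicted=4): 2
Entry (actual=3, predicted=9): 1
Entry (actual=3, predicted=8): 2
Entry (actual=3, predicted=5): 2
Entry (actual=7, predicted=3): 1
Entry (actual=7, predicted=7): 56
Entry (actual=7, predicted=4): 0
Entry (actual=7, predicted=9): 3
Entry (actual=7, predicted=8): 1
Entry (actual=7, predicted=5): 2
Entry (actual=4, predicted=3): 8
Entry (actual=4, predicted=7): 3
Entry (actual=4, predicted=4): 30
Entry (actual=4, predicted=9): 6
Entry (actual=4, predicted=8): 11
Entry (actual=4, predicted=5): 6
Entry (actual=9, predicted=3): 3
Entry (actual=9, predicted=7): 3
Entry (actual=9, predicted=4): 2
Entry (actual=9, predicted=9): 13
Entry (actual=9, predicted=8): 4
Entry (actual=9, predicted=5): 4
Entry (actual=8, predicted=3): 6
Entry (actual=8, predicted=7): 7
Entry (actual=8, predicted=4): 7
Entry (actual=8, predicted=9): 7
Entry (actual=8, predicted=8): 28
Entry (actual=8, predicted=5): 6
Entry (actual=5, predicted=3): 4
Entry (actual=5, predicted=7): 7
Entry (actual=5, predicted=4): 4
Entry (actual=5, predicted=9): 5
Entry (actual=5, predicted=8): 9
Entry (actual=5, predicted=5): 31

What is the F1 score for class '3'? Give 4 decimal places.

Take TP from the diagonal, FP from the rest of the '3' prediction marginal, FN from the rest of the '3' actual marginal.
F1 score = 2·TP/(2·TP+FP+FN).
3: TP=23, FP=1+8+3+6+4=22, FN=2+2+1+2+2=9 → 46/77 = 0.59740

0.5974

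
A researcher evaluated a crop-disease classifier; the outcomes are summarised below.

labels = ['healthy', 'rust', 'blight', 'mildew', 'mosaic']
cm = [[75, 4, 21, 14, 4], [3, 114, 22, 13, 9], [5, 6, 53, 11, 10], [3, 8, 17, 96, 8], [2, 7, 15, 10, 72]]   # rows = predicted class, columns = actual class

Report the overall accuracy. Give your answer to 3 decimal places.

Accuracy = trace / total = (75+114+53+96+72=410) / 602 = 410/602 = 0.681

0.681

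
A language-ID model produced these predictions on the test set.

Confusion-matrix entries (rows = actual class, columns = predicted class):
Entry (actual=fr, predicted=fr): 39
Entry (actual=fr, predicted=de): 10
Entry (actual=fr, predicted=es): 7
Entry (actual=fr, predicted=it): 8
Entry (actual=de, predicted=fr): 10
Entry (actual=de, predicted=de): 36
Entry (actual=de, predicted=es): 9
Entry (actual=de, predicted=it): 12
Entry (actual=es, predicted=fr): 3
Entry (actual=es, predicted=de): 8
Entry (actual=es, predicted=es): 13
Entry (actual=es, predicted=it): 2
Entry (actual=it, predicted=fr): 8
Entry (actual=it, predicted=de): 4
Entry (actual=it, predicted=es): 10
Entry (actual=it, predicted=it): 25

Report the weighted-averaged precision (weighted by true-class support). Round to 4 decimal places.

Per-class precision (TP/(TP+FP)):
  fr: TP=39, FP=10+3+8=21 → 39/60 = 0.65000
  de: TP=36, FP=10+8+4=22 → 36/58 = 0.62069
  es: TP=13, FP=7+9+10=26 → 13/39 = 0.33333
  it: TP=25, FP=8+12+2=22 → 25/47 = 0.53191
Weighted-precision = Σ (supportᵢ/N)·precisionᵢ with N=204: (64/204)·0.65000 + (67/204)·0.62069 + (26/204)·0.33333 + (47/204)·0.53191 = 0.5728

0.5728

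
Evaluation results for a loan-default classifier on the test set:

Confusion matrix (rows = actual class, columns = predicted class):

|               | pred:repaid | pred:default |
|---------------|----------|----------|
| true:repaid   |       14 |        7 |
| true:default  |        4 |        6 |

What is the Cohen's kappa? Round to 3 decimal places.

Observed agreement pₒ = trace/N = 20/31 = 0.6452
Expected agreement pₑ = Σ (rowᵢ·colᵢ)/N² = (21·18 + 10·13)/31² = 0.5286
κ = (pₒ − pₑ)/(1 − pₑ) = (0.6452 − 0.5286)/(1 − 0.5286) = 0.247

0.247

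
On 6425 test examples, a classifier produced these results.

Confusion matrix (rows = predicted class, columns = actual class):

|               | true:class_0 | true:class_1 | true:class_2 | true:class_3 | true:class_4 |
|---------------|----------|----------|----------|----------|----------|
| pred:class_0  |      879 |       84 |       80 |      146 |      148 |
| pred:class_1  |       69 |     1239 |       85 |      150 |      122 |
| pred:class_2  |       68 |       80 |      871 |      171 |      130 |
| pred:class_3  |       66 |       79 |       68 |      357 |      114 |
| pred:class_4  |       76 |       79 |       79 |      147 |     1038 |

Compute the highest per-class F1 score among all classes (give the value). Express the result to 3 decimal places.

Per-class F1 score (2·TP/(2·TP+FP+FN)):
  class_0: TP=879, FP=84+80+146+148=458, FN=69+68+66+76=279 → 1758/2495 = 0.7046
  class_1: TP=1239, FP=69+85+150+122=426, FN=84+80+79+79=322 → 2478/3226 = 0.7681
  class_2: TP=871, FP=68+80+171+130=449, FN=80+85+68+79=312 → 1742/2503 = 0.6960
  class_3: TP=357, FP=66+79+68+114=327, FN=146+150+171+147=614 → 714/1655 = 0.4314
  class_4: TP=1038, FP=76+79+79+147=381, FN=148+122+130+114=514 → 2076/2971 = 0.6988
Highest is class 'class_1' with F1 score = 0.768.

0.768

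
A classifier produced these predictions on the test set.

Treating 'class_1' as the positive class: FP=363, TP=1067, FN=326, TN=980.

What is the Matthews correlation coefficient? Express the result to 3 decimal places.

0.496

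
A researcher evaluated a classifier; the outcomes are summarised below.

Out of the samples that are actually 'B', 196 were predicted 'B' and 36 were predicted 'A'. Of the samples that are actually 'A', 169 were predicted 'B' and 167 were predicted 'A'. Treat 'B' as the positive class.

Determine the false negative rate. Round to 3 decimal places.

FNR = FN/(FN+TP) = 36/(36+196) = 0.155

0.155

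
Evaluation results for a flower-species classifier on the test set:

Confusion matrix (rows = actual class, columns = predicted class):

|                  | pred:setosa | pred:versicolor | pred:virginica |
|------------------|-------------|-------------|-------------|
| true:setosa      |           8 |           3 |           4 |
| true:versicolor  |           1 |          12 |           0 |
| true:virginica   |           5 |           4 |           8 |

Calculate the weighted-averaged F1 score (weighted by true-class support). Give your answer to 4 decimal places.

0.6090

Per-class F1 score (2·TP/(2·TP+FP+FN)):
  setosa: TP=8, FP=1+5=6, FN=3+4=7 → 16/29 = 0.55172
  versicolor: TP=12, FP=3+4=7, FN=1+0=1 → 24/32 = 0.75000
  virginica: TP=8, FP=4+0=4, FN=5+4=9 → 16/29 = 0.55172
Weighted-F1 score = Σ (supportᵢ/N)·F1 scoreᵢ with N=45: (15/45)·0.55172 + (13/45)·0.75000 + (17/45)·0.55172 = 0.6090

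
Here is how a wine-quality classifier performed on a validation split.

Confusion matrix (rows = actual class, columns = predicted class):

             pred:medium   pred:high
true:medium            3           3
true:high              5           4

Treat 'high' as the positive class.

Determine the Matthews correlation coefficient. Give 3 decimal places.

-0.055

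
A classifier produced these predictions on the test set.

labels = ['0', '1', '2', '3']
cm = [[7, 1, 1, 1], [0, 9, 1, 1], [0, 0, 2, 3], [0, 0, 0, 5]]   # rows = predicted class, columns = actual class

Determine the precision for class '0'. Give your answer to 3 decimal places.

0.700

precision = TP/(TP+FP).
0: TP=7, FP=1+1+1=3 → 7/10 = 0.7000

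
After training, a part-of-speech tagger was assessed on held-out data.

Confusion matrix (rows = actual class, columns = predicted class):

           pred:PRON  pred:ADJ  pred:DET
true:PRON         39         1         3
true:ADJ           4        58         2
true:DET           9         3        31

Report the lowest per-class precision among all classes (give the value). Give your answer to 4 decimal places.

0.7500

Per-class precision (TP/(TP+FP)):
  PRON: TP=39, FP=4+9=13 → 39/52 = 0.75000
  ADJ: TP=58, FP=1+3=4 → 58/62 = 0.93548
  DET: TP=31, FP=3+2=5 → 31/36 = 0.86111
Lowest is class 'PRON' with precision = 0.7500.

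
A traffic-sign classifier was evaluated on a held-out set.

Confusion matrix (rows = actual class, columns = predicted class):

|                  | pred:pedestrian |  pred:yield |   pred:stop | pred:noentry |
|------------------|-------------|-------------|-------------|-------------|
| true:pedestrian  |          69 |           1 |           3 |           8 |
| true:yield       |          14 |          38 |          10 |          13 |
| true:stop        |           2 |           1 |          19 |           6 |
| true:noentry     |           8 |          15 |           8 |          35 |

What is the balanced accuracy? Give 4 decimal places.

0.6418

Balanced accuracy = mean of per-class recall.
  pedestrian: recall = 69/81 = 0.85185
  yield: recall = 38/75 = 0.50667
  stop: recall = 19/28 = 0.67857
  noentry: recall = 35/66 = 0.53030
Mean = (0.85185 + 0.50667 + 0.67857 + 0.53030) / 4 = 0.6418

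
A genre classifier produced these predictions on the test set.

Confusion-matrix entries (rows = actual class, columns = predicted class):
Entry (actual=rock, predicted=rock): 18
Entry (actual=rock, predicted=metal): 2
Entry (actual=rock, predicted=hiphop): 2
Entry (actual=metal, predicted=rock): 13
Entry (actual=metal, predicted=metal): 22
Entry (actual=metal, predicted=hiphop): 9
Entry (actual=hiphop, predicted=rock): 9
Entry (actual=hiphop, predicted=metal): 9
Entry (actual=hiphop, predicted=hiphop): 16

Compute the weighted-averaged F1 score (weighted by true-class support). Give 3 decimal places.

0.558

Per-class F1 score (2·TP/(2·TP+FP+FN)):
  rock: TP=18, FP=13+9=22, FN=2+2=4 → 36/62 = 0.5806
  metal: TP=22, FP=2+9=11, FN=13+9=22 → 44/77 = 0.5714
  hiphop: TP=16, FP=2+9=11, FN=9+9=18 → 32/61 = 0.5246
Weighted-F1 score = Σ (supportᵢ/N)·F1 scoreᵢ with N=100: (22/100)·0.5806 + (44/100)·0.5714 + (34/100)·0.5246 = 0.558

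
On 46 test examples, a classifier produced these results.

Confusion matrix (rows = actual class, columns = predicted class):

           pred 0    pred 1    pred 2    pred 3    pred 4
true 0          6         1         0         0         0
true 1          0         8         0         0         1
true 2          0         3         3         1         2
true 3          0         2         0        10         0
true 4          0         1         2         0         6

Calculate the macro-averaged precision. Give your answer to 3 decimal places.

0.742

Per-class precision (TP/(TP+FP)):
  0: TP=6, FP=0+0+0+0=0 → 6/6 = 1.0000
  1: TP=8, FP=1+3+2+1=7 → 8/15 = 0.5333
  2: TP=3, FP=0+0+0+2=2 → 3/5 = 0.6000
  3: TP=10, FP=0+0+1+0=1 → 10/11 = 0.9091
  4: TP=6, FP=0+1+2+0=3 → 6/9 = 0.6667
Macro-precision = mean = (1.0000 + 0.5333 + 0.6000 + 0.9091 + 0.6667) / 5 = 0.742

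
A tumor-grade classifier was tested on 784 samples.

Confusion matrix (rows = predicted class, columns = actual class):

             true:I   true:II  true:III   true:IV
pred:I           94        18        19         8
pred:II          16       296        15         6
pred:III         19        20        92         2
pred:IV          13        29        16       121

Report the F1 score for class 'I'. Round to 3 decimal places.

0.669

One-vs-rest for 'I': TP = diagonal; FP = other classes predicted 'I'; FN = 'I' predicted as other.
F1 score = 2·TP/(2·TP+FP+FN).
I: TP=94, FP=18+19+8=45, FN=16+19+13=48 → 188/281 = 0.6690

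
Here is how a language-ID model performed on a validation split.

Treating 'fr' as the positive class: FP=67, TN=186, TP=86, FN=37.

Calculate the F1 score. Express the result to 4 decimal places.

0.6232

Precision = TP/(TP+FP) = 86/153 = 0.5621
Recall = TP/(TP+FN) = 86/123 = 0.6992
F1 = 2·TP/(2·TP+FP+FN) = 172/276 = 0.6232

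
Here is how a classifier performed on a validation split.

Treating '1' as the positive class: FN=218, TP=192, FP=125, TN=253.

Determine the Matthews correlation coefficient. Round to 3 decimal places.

0.140

MCC = (TP·TN − FP·FN) / √((TP+FP)(TP+FN)(TN+FP)(TN+FN))
Numerator = 192·253 − 125·218 = 21326
Denominator = √(317·410·378·471) = √23139598860 = 152117.0564
MCC = 21326 / 152117.0564 = 0.140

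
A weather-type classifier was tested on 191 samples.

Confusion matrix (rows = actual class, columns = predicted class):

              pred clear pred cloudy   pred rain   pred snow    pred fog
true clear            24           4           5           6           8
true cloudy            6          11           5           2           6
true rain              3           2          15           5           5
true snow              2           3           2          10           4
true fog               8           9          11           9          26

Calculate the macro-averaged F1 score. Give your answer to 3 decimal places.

Per-class F1 score (2·TP/(2·TP+FP+FN)):
  clear: TP=24, FP=6+3+2+8=19, FN=4+5+6+8=23 → 48/90 = 0.5333
  cloudy: TP=11, FP=4+2+3+9=18, FN=6+5+2+6=19 → 22/59 = 0.3729
  rain: TP=15, FP=5+5+2+11=23, FN=3+2+5+5=15 → 30/68 = 0.4412
  snow: TP=10, FP=6+2+5+9=22, FN=2+3+2+4=11 → 20/53 = 0.3774
  fog: TP=26, FP=8+6+5+4=23, FN=8+9+11+9=37 → 52/112 = 0.4643
Macro-F1 score = mean = (0.5333 + 0.3729 + 0.4412 + 0.3774 + 0.4643) / 5 = 0.438

0.438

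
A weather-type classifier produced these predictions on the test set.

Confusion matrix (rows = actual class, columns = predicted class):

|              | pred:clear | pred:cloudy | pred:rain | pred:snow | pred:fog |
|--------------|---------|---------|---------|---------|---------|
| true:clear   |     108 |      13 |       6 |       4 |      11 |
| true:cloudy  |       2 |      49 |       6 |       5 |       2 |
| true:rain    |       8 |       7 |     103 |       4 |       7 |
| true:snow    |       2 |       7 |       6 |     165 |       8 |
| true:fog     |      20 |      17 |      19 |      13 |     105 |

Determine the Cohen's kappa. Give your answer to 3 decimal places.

0.696

Observed agreement pₒ = trace/N = 530/697 = 0.7604
Expected agreement pₑ = Σ (rowᵢ·colᵢ)/N² = (142·140 + 64·93 + 129·140 + 188·191 + 174·133)/697² = 0.2119
κ = (pₒ − pₑ)/(1 − pₑ) = (0.7604 − 0.2119)/(1 − 0.2119) = 0.696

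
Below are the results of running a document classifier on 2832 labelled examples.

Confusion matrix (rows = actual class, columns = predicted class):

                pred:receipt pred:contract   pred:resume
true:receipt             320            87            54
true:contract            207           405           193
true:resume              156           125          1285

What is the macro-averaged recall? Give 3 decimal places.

0.673

Per-class recall (TP/(TP+FN)):
  receipt: TP=320, FN=87+54=141 → 320/461 = 0.6941
  contract: TP=405, FN=207+193=400 → 405/805 = 0.5031
  resume: TP=1285, FN=156+125=281 → 1285/1566 = 0.8206
Macro-recall = mean = (0.6941 + 0.5031 + 0.8206) / 3 = 0.673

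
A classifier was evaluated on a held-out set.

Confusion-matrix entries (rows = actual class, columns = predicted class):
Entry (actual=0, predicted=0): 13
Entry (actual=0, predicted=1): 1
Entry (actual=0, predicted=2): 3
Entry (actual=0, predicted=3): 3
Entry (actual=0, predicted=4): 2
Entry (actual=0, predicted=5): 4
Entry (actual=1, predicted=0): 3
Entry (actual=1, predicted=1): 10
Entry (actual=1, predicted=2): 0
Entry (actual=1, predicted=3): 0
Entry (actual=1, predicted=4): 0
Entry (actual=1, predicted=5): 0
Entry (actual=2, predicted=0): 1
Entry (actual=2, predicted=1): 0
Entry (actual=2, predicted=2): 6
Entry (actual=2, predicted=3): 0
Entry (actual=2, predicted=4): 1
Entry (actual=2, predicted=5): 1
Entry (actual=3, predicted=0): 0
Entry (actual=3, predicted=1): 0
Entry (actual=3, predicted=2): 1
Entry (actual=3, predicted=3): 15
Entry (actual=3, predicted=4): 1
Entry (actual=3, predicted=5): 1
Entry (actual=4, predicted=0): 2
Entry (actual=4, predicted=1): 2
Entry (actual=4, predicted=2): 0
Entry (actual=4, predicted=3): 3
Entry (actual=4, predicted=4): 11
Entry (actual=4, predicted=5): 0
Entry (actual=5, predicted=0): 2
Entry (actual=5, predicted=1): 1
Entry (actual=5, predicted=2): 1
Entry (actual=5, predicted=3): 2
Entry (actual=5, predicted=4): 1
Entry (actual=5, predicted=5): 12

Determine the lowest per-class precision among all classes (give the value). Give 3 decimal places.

0.545

Per-class precision (TP/(TP+FP)):
  0: TP=13, FP=3+1+0+2+2=8 → 13/21 = 0.6190
  1: TP=10, FP=1+0+0+2+1=4 → 10/14 = 0.7143
  2: TP=6, FP=3+0+1+0+1=5 → 6/11 = 0.5455
  3: TP=15, FP=3+0+0+3+2=8 → 15/23 = 0.6522
  4: TP=11, FP=2+0+1+1+1=5 → 11/16 = 0.6875
  5: TP=12, FP=4+0+1+1+0=6 → 12/18 = 0.6667
Lowest is class '2' with precision = 0.545.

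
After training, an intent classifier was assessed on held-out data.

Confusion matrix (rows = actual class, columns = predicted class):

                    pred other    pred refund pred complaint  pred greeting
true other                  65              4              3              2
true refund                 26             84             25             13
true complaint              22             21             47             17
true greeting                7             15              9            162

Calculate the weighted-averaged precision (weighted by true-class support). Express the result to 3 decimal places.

0.692

Per-class precision (TP/(TP+FP)):
  other: TP=65, FP=26+22+7=55 → 65/120 = 0.5417
  refund: TP=84, FP=4+21+15=40 → 84/124 = 0.6774
  complaint: TP=47, FP=3+25+9=37 → 47/84 = 0.5595
  greeting: TP=162, FP=2+13+17=32 → 162/194 = 0.8351
Weighted-precision = Σ (supportᵢ/N)·precisionᵢ with N=522: (74/522)·0.5417 + (148/522)·0.6774 + (107/522)·0.5595 + (193/522)·0.8351 = 0.692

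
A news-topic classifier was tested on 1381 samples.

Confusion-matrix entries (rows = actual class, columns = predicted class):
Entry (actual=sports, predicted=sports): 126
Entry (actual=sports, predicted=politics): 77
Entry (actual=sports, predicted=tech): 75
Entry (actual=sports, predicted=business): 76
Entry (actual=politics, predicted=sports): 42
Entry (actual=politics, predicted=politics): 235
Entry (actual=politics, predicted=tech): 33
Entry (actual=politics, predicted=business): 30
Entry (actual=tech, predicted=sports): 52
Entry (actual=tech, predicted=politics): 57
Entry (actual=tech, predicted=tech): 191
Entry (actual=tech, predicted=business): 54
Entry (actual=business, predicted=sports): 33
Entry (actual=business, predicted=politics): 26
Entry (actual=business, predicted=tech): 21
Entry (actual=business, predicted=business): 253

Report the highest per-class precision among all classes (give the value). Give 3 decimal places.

Per-class precision (TP/(TP+FP)):
  sports: TP=126, FP=42+52+33=127 → 126/253 = 0.4980
  politics: TP=235, FP=77+57+26=160 → 235/395 = 0.5949
  tech: TP=191, FP=75+33+21=129 → 191/320 = 0.5969
  business: TP=253, FP=76+30+54=160 → 253/413 = 0.6126
Highest is class 'business' with precision = 0.613.

0.613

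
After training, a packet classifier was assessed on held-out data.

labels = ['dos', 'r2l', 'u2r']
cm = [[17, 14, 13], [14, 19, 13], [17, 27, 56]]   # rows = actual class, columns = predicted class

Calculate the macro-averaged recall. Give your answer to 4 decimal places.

Per-class recall (TP/(TP+FN)):
  dos: TP=17, FN=14+13=27 → 17/44 = 0.38636
  r2l: TP=19, FN=14+13=27 → 19/46 = 0.41304
  u2r: TP=56, FN=17+27=44 → 56/100 = 0.56000
Macro-recall = mean = (0.38636 + 0.41304 + 0.56000) / 3 = 0.4531

0.4531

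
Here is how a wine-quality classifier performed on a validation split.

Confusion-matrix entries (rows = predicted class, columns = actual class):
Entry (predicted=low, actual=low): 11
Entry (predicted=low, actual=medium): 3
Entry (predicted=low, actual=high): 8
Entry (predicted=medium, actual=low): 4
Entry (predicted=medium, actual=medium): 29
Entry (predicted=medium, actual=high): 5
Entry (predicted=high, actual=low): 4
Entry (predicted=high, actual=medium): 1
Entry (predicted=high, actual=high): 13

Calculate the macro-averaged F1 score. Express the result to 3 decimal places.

0.648

Per-class F1 score (2·TP/(2·TP+FP+FN)):
  low: TP=11, FP=3+8=11, FN=4+4=8 → 22/41 = 0.5366
  medium: TP=29, FP=4+5=9, FN=3+1=4 → 58/71 = 0.8169
  high: TP=13, FP=4+1=5, FN=8+5=13 → 26/44 = 0.5909
Macro-F1 score = mean = (0.5366 + 0.8169 + 0.5909) / 3 = 0.648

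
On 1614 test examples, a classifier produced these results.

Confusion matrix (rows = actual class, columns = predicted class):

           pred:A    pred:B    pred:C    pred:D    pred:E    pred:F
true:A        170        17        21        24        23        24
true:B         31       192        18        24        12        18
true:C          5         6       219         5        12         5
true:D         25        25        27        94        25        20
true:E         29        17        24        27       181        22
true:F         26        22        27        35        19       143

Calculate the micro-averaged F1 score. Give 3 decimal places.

0.619

Micro-averaging pools counts across classes: ΣTP=999, ΣFP=615, ΣFN=615.
Micro-F1 score = 2·TP/(2·TP+FP+FN) on pooled counts = 0.619 (equals overall accuracy in single-label multiclass).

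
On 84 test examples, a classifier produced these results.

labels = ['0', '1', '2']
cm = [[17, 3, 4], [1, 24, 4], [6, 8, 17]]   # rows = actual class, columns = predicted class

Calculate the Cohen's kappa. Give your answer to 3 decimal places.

0.534

Observed agreement pₒ = trace/N = 58/84 = 0.6905
Expected agreement pₑ = Σ (rowᵢ·colᵢ)/N² = (24·24 + 29·35 + 31·25)/84² = 0.3353
κ = (pₒ − pₑ)/(1 − pₑ) = (0.6905 − 0.3353)/(1 − 0.3353) = 0.534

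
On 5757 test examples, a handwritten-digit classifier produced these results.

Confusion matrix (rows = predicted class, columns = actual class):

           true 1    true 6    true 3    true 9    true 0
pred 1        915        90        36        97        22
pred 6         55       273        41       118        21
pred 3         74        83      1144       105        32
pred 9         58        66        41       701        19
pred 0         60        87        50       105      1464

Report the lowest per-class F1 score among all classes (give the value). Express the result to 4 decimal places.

Per-class F1 score (2·TP/(2·TP+FP+FN)):
  1: TP=915, FP=90+36+97+22=245, FN=55+74+58+60=247 → 1830/2322 = 0.78811
  6: TP=273, FP=55+41+118+21=235, FN=90+83+66+87=326 → 546/1107 = 0.49322
  3: TP=1144, FP=74+83+105+32=294, FN=36+41+41+50=168 → 2288/2750 = 0.83200
  9: TP=701, FP=58+66+41+19=184, FN=97+118+105+105=425 → 1402/2011 = 0.69717
  0: TP=1464, FP=60+87+50+105=302, FN=22+21+32+19=94 → 2928/3324 = 0.88087
Lowest is class '6' with F1 score = 0.4932.

0.4932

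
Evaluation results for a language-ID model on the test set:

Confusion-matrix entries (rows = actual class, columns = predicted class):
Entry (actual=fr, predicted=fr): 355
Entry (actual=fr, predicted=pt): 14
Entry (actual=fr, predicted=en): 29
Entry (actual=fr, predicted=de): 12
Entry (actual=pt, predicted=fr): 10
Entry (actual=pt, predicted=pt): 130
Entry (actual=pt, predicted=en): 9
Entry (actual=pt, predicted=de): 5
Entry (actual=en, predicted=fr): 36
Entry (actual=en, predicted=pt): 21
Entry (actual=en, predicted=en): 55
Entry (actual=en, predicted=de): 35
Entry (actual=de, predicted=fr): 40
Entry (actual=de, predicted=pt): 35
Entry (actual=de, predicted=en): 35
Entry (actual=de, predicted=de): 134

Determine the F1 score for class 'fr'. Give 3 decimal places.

F1 score = 2·TP/(2·TP+FP+FN).
fr: TP=355, FP=10+36+40=86, FN=14+29+12=55 → 710/851 = 0.8343

0.834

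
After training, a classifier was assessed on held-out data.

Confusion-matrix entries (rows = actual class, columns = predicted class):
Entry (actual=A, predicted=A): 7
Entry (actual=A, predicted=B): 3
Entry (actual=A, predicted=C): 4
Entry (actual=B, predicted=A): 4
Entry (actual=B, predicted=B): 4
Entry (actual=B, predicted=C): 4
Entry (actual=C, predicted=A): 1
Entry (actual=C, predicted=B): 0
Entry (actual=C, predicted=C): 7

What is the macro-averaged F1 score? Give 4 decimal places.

Per-class F1 score (2·TP/(2·TP+FP+FN)):
  A: TP=7, FP=4+1=5, FN=3+4=7 → 14/26 = 0.53846
  B: TP=4, FP=3+0=3, FN=4+4=8 → 8/19 = 0.42105
  C: TP=7, FP=4+4=8, FN=1+0=1 → 14/23 = 0.60870
Macro-F1 score = mean = (0.53846 + 0.42105 + 0.60870) / 3 = 0.5227

0.5227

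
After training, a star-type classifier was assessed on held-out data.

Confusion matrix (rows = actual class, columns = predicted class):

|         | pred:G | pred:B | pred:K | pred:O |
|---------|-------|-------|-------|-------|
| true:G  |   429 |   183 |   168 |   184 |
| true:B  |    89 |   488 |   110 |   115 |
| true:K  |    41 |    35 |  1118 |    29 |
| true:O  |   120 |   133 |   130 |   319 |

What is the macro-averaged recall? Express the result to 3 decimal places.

0.606

Per-class recall (TP/(TP+FN)):
  G: TP=429, FN=183+168+184=535 → 429/964 = 0.4450
  B: TP=488, FN=89+110+115=314 → 488/802 = 0.6085
  K: TP=1118, FN=41+35+29=105 → 1118/1223 = 0.9141
  O: TP=319, FN=120+133+130=383 → 319/702 = 0.4544
Macro-recall = mean = (0.4450 + 0.6085 + 0.9141 + 0.4544) / 4 = 0.606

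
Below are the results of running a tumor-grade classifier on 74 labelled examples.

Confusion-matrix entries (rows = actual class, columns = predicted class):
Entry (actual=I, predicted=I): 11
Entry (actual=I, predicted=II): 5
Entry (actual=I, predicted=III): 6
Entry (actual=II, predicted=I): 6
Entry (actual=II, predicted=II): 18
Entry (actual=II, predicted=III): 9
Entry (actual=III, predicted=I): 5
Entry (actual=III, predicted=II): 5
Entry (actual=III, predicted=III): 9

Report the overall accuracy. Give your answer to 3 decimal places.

0.514

Accuracy = trace / total = (11+18+9=38) / 74 = 38/74 = 0.514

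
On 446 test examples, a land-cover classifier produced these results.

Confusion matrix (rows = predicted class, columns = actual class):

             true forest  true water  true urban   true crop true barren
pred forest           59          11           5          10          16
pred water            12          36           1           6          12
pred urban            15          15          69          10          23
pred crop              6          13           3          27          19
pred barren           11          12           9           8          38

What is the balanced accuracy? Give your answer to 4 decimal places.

0.5148

Balanced accuracy = mean of per-class recall.
  forest: recall = 59/103 = 0.57282
  water: recall = 36/87 = 0.41379
  urban: recall = 69/87 = 0.79310
  crop: recall = 27/61 = 0.44262
  barren: recall = 38/108 = 0.35185
Mean = (0.57282 + 0.41379 + 0.79310 + 0.44262 + 0.35185) / 5 = 0.5148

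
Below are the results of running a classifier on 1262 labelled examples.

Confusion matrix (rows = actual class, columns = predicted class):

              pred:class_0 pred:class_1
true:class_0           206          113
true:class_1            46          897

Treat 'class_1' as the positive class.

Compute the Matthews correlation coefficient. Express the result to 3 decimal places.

MCC = (TP·TN − FP·FN) / √((TP+FP)(TP+FN)(TN+FP)(TN+FN))
Numerator = 897·206 − 113·46 = 179584
Denominator = √(1010·943·319·252) = √76563942840 = 276701.9025
MCC = 179584 / 276701.9025 = 0.649

0.649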